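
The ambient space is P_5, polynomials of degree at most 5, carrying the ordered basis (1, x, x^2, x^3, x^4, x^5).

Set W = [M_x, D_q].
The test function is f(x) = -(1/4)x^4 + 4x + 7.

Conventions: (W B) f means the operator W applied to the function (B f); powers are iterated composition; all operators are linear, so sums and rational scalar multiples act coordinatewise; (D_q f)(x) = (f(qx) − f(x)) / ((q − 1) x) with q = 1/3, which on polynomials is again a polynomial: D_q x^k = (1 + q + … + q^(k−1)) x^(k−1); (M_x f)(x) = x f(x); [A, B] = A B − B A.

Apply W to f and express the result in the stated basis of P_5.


D_q f = -(10/27)x^3 + 4
M_x D_q f = -(10/27)x^4 + 4x
M_x f = -(1/4)x^5 + 4x^2 + 7x
D_q M_x f = -(121/324)x^4 + (16/3)x + 7
[M_x, D_q] f = (1/324)x^4 - (4/3)x - 7

the result is g(x) = (1/324)x^4 - (4/3)x - 7


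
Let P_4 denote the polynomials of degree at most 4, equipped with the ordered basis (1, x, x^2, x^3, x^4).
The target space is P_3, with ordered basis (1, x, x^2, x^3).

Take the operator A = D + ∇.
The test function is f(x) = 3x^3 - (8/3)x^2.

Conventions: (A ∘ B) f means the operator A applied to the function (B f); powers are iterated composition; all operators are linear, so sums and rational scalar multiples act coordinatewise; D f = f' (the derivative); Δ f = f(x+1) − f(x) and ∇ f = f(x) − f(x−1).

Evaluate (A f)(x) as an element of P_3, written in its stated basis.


D f = 9x^2 - (16/3)x
∇ f = 9x^2 - (43/3)x + 17/3
(D + ∇) f = 18x^2 - (59/3)x + 17/3

the image equals g(x) = 18x^2 - (59/3)x + 17/3


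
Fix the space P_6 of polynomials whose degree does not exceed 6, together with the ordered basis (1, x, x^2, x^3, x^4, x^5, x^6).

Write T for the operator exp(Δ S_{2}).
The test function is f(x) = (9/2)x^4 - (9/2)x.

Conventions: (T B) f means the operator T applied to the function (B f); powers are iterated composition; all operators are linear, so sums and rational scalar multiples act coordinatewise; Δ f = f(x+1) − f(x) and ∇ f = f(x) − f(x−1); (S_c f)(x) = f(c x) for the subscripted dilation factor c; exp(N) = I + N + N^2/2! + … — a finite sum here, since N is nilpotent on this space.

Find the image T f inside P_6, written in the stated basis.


the result is g(x) = (9/2)x^4 + 288x^3 + 3888x^2 + (29367/2)x + 15039

order-1 term: 288x^3 + 432x^2 + 288x + 63
order-2 term: 3456x^2 + 5184x + 2304
order-3 term: 9216x + 8064
order-4 term: 4608
the series for exp(Δ S_{2}) f terminates at order 4
exp(Δ S_{2}) f = (9/2)x^4 + 288x^3 + 3888x^2 + (29367/2)x + 15039


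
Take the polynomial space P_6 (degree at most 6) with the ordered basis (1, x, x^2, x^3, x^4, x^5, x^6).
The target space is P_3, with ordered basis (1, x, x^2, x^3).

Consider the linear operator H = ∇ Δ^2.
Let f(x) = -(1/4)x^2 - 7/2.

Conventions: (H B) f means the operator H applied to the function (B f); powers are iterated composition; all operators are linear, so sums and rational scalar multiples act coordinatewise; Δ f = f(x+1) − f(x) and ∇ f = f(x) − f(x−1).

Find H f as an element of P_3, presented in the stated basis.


the image equals g(x) = 0

Δ f = -(1/2)x - 1/4
Δ Δ f = -1/2
∇ Δ^2 f = 0


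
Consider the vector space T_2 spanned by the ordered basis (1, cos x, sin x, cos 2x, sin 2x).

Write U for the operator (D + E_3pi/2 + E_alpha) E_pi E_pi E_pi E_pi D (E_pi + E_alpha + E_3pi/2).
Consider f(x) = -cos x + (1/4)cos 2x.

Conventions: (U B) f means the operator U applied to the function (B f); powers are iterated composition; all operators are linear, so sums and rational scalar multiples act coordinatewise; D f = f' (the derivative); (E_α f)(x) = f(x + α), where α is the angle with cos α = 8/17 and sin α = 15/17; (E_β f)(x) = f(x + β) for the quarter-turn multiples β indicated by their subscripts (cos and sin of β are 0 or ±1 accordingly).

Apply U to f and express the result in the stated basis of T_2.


E_pi f = cos x + (1/4)cos 2x
E_alpha f = -(8/17)cos x + (15/17)sin x - (161/1156)cos 2x - (60/289)sin 2x
E_3pi/2 f = -sin x - (1/4)cos 2x
(E_pi + E_alpha + E_3pi/2) f = (9/17)cos x - (2/17)sin x - (161/1156)cos 2x - (60/289)sin 2x
D (E_pi + E_alpha + E_3pi/2) f = -(2/17)cos x - (9/17)sin x - (120/289)cos 2x + (161/578)sin 2x
E_pi D (E_pi + E_alpha + E_3pi/2) f = (2/17)cos x + (9/17)sin x - (120/289)cos 2x + (161/578)sin 2x
E_pi E_pi D (E_pi + E_alpha + E_3pi/2) f = -(2/17)cos x - (9/17)sin x - (120/289)cos 2x + (161/578)sin 2x
E_pi E_pi E_pi D (E_pi + E_alpha + E_3pi/2) f = (2/17)cos x + (9/17)sin x - (120/289)cos 2x + (161/578)sin 2x
E_pi (E_pi E_pi E_pi D (E_pi + E_alpha + E_3pi/2)) f = -(2/17)cos x - (9/17)sin x - (120/289)cos 2x + (161/578)sin 2x
D E_pi (E_pi E_pi E_pi D (E_pi + E_alpha + E_3pi/2)) f = -(9/17)cos x + (2/17)sin x + (161/289)cos 2x + (240/289)sin 2x
E_3pi/2 E_pi (E_pi E_pi E_pi D (E_pi + E_alpha + E_3pi/2)) f = (9/17)cos x - (2/17)sin x + (120/289)cos 2x - (161/578)sin 2x
E_alpha E_pi (E_pi E_pi E_pi D (E_pi + E_alpha + E_3pi/2)) f = -(151/289)cos x - (42/289)sin x + (38640/83521)cos 2x + (31679/167042)sin 2x
(D + E_3pi/2 + E_alpha) E_pi (E_pi E_pi E_pi D (E_pi + E_alpha + E_3pi/2)) f = -(151/289)cos x - (42/289)sin x + (119849/83521)cos 2x + (61935/83521)sin 2x

the result is g(x) = -(151/289)cos x - (42/289)sin x + (119849/83521)cos 2x + (61935/83521)sin 2x


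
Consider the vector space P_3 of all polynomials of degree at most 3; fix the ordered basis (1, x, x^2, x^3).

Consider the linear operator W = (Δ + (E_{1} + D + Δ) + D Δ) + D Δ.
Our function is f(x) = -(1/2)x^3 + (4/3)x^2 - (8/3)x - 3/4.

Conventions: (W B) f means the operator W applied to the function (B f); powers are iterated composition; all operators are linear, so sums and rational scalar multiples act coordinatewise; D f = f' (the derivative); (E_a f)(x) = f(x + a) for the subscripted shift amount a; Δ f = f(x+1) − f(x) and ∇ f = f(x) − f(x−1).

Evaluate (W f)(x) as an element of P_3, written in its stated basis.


the result is g(x) = -(1/2)x^3 - (14/3)x^2 - (5/2)x - 79/12

Δ f = -(3/2)x^2 + (7/6)x - 11/6
E_{1} f = -(1/2)x^3 - (1/6)x^2 - (3/2)x - 31/12
D f = -(3/2)x^2 + (8/3)x - 8/3
Δ f = -(3/2)x^2 + (7/6)x - 11/6
(E_{1} + D + Δ) f = -(1/2)x^3 - (19/6)x^2 + (7/3)x - 85/12
Δ f = -(3/2)x^2 + (7/6)x - 11/6
D Δ f = -3x + 7/6
(Δ + (E_{1} + D + Δ) + D Δ) f = -(1/2)x^3 - (14/3)x^2 + (1/2)x - 31/4
Δ f = -(3/2)x^2 + (7/6)x - 11/6
D Δ f = -3x + 7/6
((Δ + (E_{1} + D + Δ) + D Δ) + D Δ) f = -(1/2)x^3 - (14/3)x^2 - (5/2)x - 79/12


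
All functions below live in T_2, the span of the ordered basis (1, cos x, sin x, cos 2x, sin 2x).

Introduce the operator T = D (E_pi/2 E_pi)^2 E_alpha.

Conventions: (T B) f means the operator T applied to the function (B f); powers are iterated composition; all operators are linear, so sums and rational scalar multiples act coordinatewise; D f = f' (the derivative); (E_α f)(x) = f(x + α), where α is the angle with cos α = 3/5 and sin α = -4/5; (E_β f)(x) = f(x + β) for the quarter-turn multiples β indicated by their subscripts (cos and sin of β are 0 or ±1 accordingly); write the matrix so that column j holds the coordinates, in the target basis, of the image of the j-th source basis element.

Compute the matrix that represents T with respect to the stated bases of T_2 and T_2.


image of 1: 0
image of cos x: -(4/5)cos x + (3/5)sin x
image of sin x: -(3/5)cos x - (4/5)sin x
image of cos 2x: (48/25)cos 2x + (14/25)sin 2x
image of sin 2x: -(14/25)cos 2x + (48/25)sin 2x
each image's coordinates form column j of the matrix

the matrix is [[0, 0, 0, 0, 0]; [0, -4/5, -3/5, 0, 0]; [0, 3/5, -4/5, 0, 0]; [0, 0, 0, 48/25, -14/25]; [0, 0, 0, 14/25, 48/25]] (rows listed top to bottom)


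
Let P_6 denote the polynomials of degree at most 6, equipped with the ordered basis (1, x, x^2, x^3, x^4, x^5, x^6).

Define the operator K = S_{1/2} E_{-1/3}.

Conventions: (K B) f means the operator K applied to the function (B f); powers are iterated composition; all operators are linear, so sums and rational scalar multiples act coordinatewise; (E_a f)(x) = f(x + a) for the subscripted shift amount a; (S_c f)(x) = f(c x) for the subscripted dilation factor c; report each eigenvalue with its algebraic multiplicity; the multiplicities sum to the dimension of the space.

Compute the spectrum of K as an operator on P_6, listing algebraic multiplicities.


image of 1: 1
image of x: (1/2)x - 1/3
image of x^2: (1/4)x^2 - (1/3)x + 1/9
image of x^3: (1/8)x^3 - (1/4)x^2 + (1/6)x - 1/27
image of x^4: (1/16)x^4 - (1/6)x^3 + (1/6)x^2 - (2/27)x + 1/81
image of x^5: (1/32)x^5 - (5/48)x^4 + (5/36)x^3 - (5/54)x^2 + (5/162)x - 1/243
image of x^6: (1/64)x^6 - (1/16)x^5 + (5/48)x^4 - (5/54)x^3 + (5/108)x^2 - (1/81)x + 1/729
the matrix is upper triangular; its diagonal is (1, 1/2, 1/4, 1/8, 1/16, 1/32, 1/64)
for a triangular matrix the eigenvalues are the diagonal entries, with algebraic multiplicity their repetition count

λ = 1/64 (multiplicity 1), λ = 1/32 (multiplicity 1), λ = 1/16 (multiplicity 1), λ = 1/8 (multiplicity 1), λ = 1/4 (multiplicity 1), λ = 1/2 (multiplicity 1), λ = 1 (multiplicity 1)


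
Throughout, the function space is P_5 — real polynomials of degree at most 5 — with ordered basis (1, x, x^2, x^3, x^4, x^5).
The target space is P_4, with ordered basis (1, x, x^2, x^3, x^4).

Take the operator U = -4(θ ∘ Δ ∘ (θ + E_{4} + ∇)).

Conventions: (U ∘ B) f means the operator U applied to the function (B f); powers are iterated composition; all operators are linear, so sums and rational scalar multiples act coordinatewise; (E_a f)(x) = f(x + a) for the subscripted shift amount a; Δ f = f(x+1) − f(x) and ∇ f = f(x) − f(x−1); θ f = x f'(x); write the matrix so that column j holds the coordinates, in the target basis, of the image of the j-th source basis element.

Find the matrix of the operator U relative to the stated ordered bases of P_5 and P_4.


image of 1: 0
image of x: 0
image of x^2: -24x
image of x^3: -96x^2 - 168x
image of x^4: -240x^3 - 720x^2 - 1040x
image of x^5: -480x^4 - 1920x^3 - 5280x^2 - 7520x
each image's coordinates form column j of the matrix

the matrix is [[0, 0, 0, 0, 0, 0]; [0, 0, -24, -168, -1040, -7520]; [0, 0, 0, -96, -720, -5280]; [0, 0, 0, 0, -240, -1920]; [0, 0, 0, 0, 0, -480]] (rows listed top to bottom)


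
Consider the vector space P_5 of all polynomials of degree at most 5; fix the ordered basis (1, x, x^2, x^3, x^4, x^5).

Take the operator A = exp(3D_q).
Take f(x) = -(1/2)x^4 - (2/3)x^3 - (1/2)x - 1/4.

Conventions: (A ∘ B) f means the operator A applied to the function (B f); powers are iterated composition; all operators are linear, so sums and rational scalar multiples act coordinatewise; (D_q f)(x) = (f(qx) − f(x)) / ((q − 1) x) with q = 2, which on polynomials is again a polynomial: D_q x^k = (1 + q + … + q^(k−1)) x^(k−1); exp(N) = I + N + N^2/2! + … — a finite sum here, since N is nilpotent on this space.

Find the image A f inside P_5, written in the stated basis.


order-1 term: -(45/2)x^3 - 14x^2 - 3/2
order-2 term: -(945/4)x^2 - 63x
order-3 term: -(2835/4)x - 63
order-4 term: -8505/16
the series for exp(3D_q) f terminates at order 4
exp(3D_q) f = -(1/2)x^4 - (139/6)x^3 - (1001/4)x^2 - (3089/4)x - 9541/16

g(x) = -(1/2)x^4 - (139/6)x^3 - (1001/4)x^2 - (3089/4)x - 9541/16


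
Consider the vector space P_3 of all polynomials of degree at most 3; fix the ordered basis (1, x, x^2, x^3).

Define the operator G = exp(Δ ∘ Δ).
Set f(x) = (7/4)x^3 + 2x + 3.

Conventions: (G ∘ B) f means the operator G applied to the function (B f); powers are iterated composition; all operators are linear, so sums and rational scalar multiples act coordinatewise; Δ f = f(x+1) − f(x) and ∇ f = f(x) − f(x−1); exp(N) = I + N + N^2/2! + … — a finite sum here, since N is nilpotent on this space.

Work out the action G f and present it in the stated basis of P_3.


the result is g(x) = (7/4)x^3 + (25/2)x + 27/2

order-1 term: (21/2)x + 21/2
the series for exp(Δ ∘ Δ) f terminates at order 1
exp(Δ ∘ Δ) f = (7/4)x^3 + (25/2)x + 27/2


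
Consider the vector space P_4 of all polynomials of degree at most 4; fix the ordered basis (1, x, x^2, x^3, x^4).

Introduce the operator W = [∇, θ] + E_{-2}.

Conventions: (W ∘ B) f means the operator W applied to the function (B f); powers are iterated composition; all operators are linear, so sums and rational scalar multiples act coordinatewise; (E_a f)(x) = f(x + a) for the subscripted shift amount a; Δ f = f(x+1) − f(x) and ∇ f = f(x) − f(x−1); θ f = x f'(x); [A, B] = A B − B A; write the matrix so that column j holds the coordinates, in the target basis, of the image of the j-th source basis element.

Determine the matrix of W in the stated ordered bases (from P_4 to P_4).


the matrix is [[1, -1, 2, -5, 12]; [0, 1, -2, 6, -20]; [0, 0, 1, -3, 12]; [0, 0, 0, 1, -4]; [0, 0, 0, 0, 1]] (rows listed top to bottom)

image of 1: 1
image of x: x - 1
image of x^2: x^2 - 2x + 2
image of x^3: x^3 - 3x^2 + 6x - 5
image of x^4: x^4 - 4x^3 + 12x^2 - 20x + 12
each image's coordinates form column j of the matrix


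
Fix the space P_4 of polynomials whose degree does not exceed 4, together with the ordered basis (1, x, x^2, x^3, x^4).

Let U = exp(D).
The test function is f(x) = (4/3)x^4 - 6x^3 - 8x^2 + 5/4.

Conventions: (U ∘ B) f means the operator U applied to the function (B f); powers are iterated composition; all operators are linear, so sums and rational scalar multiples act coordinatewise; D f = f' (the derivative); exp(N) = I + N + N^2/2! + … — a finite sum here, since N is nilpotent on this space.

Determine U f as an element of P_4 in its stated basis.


the result is g(x) = (4/3)x^4 - (2/3)x^3 - 18x^2 - (86/3)x - 137/12

order-1 term: (16/3)x^3 - 18x^2 - 16x
order-2 term: 8x^2 - 18x - 8
order-3 term: (16/3)x - 6
order-4 term: 4/3
the series for exp(D) f terminates at order 4
exp(D) f = (4/3)x^4 - (2/3)x^3 - 18x^2 - (86/3)x - 137/12


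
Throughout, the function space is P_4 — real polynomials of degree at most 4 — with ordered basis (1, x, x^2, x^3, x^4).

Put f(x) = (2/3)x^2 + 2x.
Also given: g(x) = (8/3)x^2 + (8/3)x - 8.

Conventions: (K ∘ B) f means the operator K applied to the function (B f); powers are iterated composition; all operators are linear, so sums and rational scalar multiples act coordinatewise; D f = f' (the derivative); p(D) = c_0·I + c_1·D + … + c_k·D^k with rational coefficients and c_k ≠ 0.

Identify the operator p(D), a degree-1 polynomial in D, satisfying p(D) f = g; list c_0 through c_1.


c_0 = 4, c_1 = -4

D^0 f = (2/3)x^2 + 2x
D^1 f = (4/3)x + 2
matching coefficients of g against c_0 f + c_1 Df + … from the top degree down determines the c_i
solution: c_0 = 4, c_1 = -4


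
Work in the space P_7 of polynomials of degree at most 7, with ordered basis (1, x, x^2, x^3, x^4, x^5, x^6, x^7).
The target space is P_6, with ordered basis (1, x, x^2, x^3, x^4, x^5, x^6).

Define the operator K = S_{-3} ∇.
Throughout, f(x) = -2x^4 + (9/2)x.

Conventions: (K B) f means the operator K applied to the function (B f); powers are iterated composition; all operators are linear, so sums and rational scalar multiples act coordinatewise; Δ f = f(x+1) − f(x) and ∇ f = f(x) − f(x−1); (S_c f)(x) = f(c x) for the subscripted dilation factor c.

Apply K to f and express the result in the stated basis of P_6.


the image equals g(x) = 216x^3 + 108x^2 + 24x + 13/2

∇ f = -8x^3 + 12x^2 - 8x + 13/2
S_{-3} ∇ f = 216x^3 + 108x^2 + 24x + 13/2


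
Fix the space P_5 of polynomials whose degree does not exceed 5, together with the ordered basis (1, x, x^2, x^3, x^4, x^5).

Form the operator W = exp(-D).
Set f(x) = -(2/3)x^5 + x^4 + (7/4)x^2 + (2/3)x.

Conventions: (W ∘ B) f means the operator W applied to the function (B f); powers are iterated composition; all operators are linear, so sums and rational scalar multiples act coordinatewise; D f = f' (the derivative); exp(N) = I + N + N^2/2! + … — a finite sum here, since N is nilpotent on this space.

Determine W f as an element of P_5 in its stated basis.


order-1 term: (10/3)x^4 - 4x^3 - (7/2)x - 2/3
order-2 term: -(20/3)x^3 + 6x^2 + 7/4
order-3 term: (20/3)x^2 - 4x
order-4 term: -(10/3)x + 1
order-5 term: 2/3
the series for exp(-D) f terminates at order 5
exp(-D) f = -(2/3)x^5 + (13/3)x^4 - (32/3)x^3 + (173/12)x^2 - (61/6)x + 11/4

g(x) = -(2/3)x^5 + (13/3)x^4 - (32/3)x^3 + (173/12)x^2 - (61/6)x + 11/4


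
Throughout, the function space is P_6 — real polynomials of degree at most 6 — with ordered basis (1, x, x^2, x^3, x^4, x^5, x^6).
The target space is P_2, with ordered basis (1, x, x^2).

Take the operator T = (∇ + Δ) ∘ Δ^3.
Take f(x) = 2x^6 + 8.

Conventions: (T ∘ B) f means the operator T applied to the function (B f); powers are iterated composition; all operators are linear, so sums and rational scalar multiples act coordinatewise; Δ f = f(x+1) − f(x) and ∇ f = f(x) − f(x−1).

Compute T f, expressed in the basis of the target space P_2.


g(x) = 1440x^2 + 4320x + 4080

Δ f = 12x^5 + 30x^4 + 40x^3 + 30x^2 + 12x + 2
Δ Δ f = 60x^4 + 240x^3 + 420x^2 + 360x + 124
Δ Δ Δ f = 240x^3 + 1080x^2 + 1800x + 1080
∇ Δ^3 f = 720x^2 + 1440x + 960
Δ Δ^3 f = 720x^2 + 2880x + 3120
(∇ + Δ) Δ^3 f = 1440x^2 + 4320x + 4080


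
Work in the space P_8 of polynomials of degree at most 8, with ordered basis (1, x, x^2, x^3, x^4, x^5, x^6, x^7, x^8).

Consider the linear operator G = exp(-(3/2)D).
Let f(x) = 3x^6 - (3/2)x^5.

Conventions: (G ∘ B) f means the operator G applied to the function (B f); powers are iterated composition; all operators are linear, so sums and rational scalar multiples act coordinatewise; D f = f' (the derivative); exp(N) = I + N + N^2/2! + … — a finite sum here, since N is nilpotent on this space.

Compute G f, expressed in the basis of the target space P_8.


the result is g(x) = 3x^6 - (57/2)x^5 + (225/2)x^4 - (945/4)x^3 + (4455/16)x^2 - (5589/32)x + 729/16

order-1 term: -27x^5 + (45/4)x^4
order-2 term: (405/4)x^4 - (135/4)x^3
order-3 term: -(405/2)x^3 + (405/8)x^2
order-4 term: (3645/16)x^2 - (1215/32)x
order-5 term: -(2187/16)x + 729/64
order-6 term: 2187/64
the series for exp(-(3/2)D) f terminates at order 6
exp(-(3/2)D) f = 3x^6 - (57/2)x^5 + (225/2)x^4 - (945/4)x^3 + (4455/16)x^2 - (5589/32)x + 729/16


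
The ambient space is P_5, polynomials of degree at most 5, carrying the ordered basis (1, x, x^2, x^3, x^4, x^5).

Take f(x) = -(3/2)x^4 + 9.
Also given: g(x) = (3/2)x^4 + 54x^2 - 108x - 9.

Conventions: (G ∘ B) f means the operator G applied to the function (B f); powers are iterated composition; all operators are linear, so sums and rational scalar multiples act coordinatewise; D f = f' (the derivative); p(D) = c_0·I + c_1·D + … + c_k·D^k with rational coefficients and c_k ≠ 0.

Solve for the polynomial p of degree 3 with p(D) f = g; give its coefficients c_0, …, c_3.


D^0 f = -(3/2)x^4 + 9
D^1 f = -6x^3
D^2 f = -18x^2
D^3 f = -36x
matching coefficients of g against c_0 f + c_1 Df + … from the top degree down determines the c_i
solution: c_0 = -1, c_1 = 0, c_2 = -3, c_3 = 3

p(D) = -I − 3·D^2 + 3·D^3, i.e. c_0 = -1, c_1 = 0, c_2 = -3, c_3 = 3


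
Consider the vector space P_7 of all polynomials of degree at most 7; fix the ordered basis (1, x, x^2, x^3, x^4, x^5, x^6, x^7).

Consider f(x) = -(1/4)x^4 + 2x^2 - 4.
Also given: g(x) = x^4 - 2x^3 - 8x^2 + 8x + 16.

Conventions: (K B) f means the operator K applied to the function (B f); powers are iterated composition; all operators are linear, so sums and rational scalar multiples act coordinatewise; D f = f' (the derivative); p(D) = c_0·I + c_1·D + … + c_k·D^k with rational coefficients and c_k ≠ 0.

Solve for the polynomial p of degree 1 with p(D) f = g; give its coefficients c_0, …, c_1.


c_0 = -4, c_1 = 2

D^0 f = -(1/4)x^4 + 2x^2 - 4
D^1 f = -x^3 + 4x
matching coefficients of g against c_0 f + c_1 Df + … from the top degree down determines the c_i
solution: c_0 = -4, c_1 = 2


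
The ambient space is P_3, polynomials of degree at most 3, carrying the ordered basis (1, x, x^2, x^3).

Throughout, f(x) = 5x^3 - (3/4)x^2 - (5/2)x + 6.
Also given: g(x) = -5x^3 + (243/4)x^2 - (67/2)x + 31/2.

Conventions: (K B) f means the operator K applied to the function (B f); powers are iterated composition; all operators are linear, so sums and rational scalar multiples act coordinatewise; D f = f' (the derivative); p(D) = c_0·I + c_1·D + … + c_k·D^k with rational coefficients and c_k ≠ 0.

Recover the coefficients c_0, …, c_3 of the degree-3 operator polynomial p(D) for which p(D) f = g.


c_0 = -1, c_1 = 4, c_2 = -1, c_3 = 1

D^0 f = 5x^3 - (3/4)x^2 - (5/2)x + 6
D^1 f = 15x^2 - (3/2)x - 5/2
D^2 f = 30x - 3/2
D^3 f = 30
matching coefficients of g against c_0 f + c_1 Df + … from the top degree down determines the c_i
solution: c_0 = -1, c_1 = 4, c_2 = -1, c_3 = 1


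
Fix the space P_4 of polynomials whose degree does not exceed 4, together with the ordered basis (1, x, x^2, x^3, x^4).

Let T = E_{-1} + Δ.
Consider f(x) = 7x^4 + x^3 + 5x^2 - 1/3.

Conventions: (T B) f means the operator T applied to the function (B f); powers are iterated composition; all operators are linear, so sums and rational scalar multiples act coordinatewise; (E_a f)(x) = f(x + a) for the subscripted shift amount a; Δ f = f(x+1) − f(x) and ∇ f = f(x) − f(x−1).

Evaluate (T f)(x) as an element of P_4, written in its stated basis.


E_{-1} f = 7x^4 - 27x^3 + 44x^2 - 35x + 32/3
Δ f = 28x^3 + 45x^2 + 41x + 13
(E_{-1} + Δ) f = 7x^4 + x^3 + 89x^2 + 6x + 71/3

g(x) = 7x^4 + x^3 + 89x^2 + 6x + 71/3


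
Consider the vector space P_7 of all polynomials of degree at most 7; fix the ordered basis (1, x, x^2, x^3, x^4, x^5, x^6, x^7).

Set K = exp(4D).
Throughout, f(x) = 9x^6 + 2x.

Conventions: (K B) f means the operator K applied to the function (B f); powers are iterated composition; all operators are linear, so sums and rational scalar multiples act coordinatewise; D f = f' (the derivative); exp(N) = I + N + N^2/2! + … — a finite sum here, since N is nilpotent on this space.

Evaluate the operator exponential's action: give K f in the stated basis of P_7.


order-1 term: 216x^5 + 8
order-2 term: 2160x^4
order-3 term: 11520x^3
order-4 term: 34560x^2
order-5 term: 55296x
order-6 term: 36864
the series for exp(4D) f terminates at order 6
exp(4D) f = 9x^6 + 216x^5 + 2160x^4 + 11520x^3 + 34560x^2 + 55298x + 36872

the result is g(x) = 9x^6 + 216x^5 + 2160x^4 + 11520x^3 + 34560x^2 + 55298x + 36872


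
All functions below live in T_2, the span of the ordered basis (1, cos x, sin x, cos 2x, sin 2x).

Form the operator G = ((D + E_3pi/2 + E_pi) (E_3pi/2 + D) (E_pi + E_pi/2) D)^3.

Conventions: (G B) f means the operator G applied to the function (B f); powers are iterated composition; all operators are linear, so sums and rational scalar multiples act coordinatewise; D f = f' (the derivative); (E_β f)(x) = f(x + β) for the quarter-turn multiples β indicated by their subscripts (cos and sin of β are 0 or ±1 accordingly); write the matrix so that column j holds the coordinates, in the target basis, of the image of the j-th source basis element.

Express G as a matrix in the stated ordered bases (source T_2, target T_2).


the matrix is [[0, 0, 0, 0, 0]; [0, 0, 0, 0, 0]; [0, 0, 0, 0, 0]; [0, 0, 0, 0, 0]; [0, 0, 0, 0, 0]] (rows listed top to bottom)

image of 1: 0
image of cos x: 0
image of sin x: 0
image of cos 2x: 0
image of sin 2x: 0
each image's coordinates form column j of the matrix


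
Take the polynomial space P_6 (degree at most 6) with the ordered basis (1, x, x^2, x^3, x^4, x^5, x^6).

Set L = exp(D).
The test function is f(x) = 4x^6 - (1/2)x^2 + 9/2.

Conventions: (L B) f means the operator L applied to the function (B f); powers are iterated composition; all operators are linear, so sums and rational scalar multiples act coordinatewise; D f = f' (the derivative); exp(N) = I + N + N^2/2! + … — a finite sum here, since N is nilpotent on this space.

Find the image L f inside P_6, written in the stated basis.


the image equals g(x) = 4x^6 + 24x^5 + 60x^4 + 80x^3 + (119/2)x^2 + 23x + 8

order-1 term: 24x^5 - x
order-2 term: 60x^4 - 1/2
order-3 term: 80x^3
order-4 term: 60x^2
order-5 term: 24x
order-6 term: 4
the series for exp(D) f terminates at order 6
exp(D) f = 4x^6 + 24x^5 + 60x^4 + 80x^3 + (119/2)x^2 + 23x + 8


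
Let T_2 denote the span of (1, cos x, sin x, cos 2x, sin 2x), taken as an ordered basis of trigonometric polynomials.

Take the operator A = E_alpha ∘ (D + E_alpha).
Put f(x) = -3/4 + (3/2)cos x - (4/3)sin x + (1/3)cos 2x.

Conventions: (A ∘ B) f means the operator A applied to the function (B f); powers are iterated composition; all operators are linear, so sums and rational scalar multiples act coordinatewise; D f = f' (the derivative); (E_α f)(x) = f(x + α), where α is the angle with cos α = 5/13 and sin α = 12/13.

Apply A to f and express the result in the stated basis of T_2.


the image equals g(x) = -3/4 - (3955/1014)cos x + (535/1014)sin x - (40799/85683)cos 2x + (68782/85683)sin 2x

D f = -(4/3)cos x - (3/2)sin x - (2/3)sin 2x
E_alpha f = -3/4 - (17/26)cos x - (74/39)sin x - (119/507)cos 2x - (40/169)sin 2x
(D + E_alpha) f = -3/4 - (155/78)cos x - (265/78)sin x - (119/507)cos 2x - (458/507)sin 2x
E_alpha (D + E_alpha) f = -3/4 - (3955/1014)cos x + (535/1014)sin x - (40799/85683)cos 2x + (68782/85683)sin 2x


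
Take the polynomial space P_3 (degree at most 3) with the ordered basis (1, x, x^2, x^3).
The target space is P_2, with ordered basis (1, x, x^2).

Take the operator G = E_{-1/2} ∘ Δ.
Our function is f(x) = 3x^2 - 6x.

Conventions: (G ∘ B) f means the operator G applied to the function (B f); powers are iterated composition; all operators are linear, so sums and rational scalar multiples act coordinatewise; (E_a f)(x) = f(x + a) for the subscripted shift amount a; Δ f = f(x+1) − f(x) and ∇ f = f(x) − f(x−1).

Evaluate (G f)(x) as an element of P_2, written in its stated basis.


the result is g(x) = 6x - 6

Δ f = 6x - 3
E_{-1/2} Δ f = 6x - 6


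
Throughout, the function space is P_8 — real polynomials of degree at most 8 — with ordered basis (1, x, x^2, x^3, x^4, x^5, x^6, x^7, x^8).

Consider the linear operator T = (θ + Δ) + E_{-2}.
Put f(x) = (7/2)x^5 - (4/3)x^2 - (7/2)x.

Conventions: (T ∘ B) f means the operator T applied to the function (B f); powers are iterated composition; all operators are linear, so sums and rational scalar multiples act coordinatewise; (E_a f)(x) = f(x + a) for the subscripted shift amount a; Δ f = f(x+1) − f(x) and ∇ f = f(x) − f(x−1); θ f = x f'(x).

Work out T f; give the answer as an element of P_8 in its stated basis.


θ f = (35/2)x^5 - (8/3)x^2 - (7/2)x
Δ f = (35/2)x^4 + 35x^3 + 35x^2 + (89/6)x - 4/3
(θ + Δ) f = (35/2)x^5 + (35/2)x^4 + 35x^3 + (97/3)x^2 + (34/3)x - 4/3
E_{-2} f = (7/2)x^5 - 35x^4 + 140x^3 - (844/3)x^2 + (1691/6)x - 331/3
((θ + Δ) + E_{-2}) f = 21x^5 - (35/2)x^4 + 175x^3 - 249x^2 + (1759/6)x - 335/3

the result is g(x) = 21x^5 - (35/2)x^4 + 175x^3 - 249x^2 + (1759/6)x - 335/3


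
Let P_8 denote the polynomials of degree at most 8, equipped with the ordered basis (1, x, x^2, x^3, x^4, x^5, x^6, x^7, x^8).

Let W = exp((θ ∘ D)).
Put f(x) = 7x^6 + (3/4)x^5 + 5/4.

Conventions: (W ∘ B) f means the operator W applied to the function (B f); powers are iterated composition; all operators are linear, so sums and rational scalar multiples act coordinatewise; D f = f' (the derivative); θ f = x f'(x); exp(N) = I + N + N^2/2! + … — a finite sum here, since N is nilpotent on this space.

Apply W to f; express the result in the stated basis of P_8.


the result is g(x) = 7x^6 + (843/4)x^5 + 2115x^4 + 8490x^3 + 12780x^2 + 5130x + 5/4

order-1 term: 210x^5 + 15x^4
order-2 term: 2100x^4 + 90x^3
order-3 term: 8400x^3 + 180x^2
order-4 term: 12600x^2 + 90x
order-5 term: 5040x
the series for exp((θ ∘ D)) f terminates at order 5
exp((θ ∘ D)) f = 7x^6 + (843/4)x^5 + 2115x^4 + 8490x^3 + 12780x^2 + 5130x + 5/4


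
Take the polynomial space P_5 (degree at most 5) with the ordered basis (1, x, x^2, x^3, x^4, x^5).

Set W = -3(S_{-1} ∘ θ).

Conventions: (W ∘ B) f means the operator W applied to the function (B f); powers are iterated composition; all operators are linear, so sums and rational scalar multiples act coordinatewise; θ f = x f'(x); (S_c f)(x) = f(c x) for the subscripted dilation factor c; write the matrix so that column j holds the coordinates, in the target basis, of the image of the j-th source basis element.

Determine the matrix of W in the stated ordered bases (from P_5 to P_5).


the matrix is [[0, 0, 0, 0, 0, 0]; [0, 3, 0, 0, 0, 0]; [0, 0, -6, 0, 0, 0]; [0, 0, 0, 9, 0, 0]; [0, 0, 0, 0, -12, 0]; [0, 0, 0, 0, 0, 15]] (rows listed top to bottom)

image of 1: 0
image of x: 3x
image of x^2: -6x^2
image of x^3: 9x^3
image of x^4: -12x^4
image of x^5: 15x^5
each image's coordinates form column j of the matrix


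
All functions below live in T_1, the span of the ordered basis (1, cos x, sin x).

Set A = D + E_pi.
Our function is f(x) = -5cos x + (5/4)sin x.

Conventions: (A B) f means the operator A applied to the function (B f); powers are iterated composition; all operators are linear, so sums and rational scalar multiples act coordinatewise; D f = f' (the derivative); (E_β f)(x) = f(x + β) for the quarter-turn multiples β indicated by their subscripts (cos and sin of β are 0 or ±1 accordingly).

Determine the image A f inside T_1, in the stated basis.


g(x) = (25/4)cos x + (15/4)sin x

D f = (5/4)cos x + 5sin x
E_pi f = 5cos x - (5/4)sin x
(D + E_pi) f = (25/4)cos x + (15/4)sin x


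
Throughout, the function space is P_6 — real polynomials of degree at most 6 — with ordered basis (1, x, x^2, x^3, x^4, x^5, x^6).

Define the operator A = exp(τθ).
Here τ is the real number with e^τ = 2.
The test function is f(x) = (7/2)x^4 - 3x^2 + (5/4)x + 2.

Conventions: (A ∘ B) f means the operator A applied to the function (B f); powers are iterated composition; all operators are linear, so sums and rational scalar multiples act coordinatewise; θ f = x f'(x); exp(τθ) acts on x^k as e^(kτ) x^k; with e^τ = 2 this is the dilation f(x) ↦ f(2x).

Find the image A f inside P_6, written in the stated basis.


the result is g(x) = 56x^4 - 12x^2 + (5/2)x + 2

exp(τθ) x^k = e^(kτ) x^k; with e^τ = 2 this sends x^k to 2^k x^k
x ↦ 2 x
x^2 ↦ 4 x^2
x^4 ↦ 16 x^4
applying this coordinatewise to f: exp(τθ) f = 56x^4 - 12x^2 + (5/2)x + 2


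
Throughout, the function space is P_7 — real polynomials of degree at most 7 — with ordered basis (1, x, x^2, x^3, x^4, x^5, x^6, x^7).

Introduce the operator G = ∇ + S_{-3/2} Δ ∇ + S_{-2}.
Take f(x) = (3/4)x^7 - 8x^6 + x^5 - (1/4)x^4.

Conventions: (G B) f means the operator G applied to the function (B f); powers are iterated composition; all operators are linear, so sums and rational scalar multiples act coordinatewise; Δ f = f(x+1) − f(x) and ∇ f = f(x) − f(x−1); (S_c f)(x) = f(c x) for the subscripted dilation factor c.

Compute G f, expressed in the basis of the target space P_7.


the image equals g(x) = -96x^7 - (2027/4)x^6 - (21437/64)x^5 - (4271/4)x^4 - (7071/16)x^3 - (799/2)x^2 - 90x - 13/2

∇ f = (21/4)x^6 - (255/4)x^5 + (605/4)x^4 - (789/4)x^3 + (589/4)x^2 - (237/4)x + 10
∇ f = (21/4)x^6 - (255/4)x^5 + (605/4)x^4 - (789/4)x^3 + (589/4)x^2 - (237/4)x + 10
Δ ∇ f = (63/2)x^5 - 240x^4 + (145/2)x^3 - 243x^2 + (41/2)x - 33/2
S_{-3/2} Δ ∇ f = -(15309/64)x^5 - 1215x^4 - (3915/16)x^3 - (2187/4)x^2 - (123/4)x - 33/2
S_{-2} f = -96x^7 - 512x^6 - 32x^5 - 4x^4
(∇ + S_{-3/2} Δ ∇ + S_{-2}) f = -96x^7 - (2027/4)x^6 - (21437/64)x^5 - (4271/4)x^4 - (7071/16)x^3 - (799/2)x^2 - 90x - 13/2


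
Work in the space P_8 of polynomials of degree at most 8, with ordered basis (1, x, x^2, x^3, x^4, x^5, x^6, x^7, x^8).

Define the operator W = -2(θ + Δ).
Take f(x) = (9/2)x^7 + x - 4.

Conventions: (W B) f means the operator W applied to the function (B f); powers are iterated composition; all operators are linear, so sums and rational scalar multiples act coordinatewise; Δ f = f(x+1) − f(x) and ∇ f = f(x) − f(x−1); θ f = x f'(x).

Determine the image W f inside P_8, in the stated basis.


θ f = (63/2)x^7 + x
Δ f = (63/2)x^6 + (189/2)x^5 + (315/2)x^4 + (315/2)x^3 + (189/2)x^2 + (63/2)x + 11/2
(θ + Δ) f = (63/2)x^7 + (63/2)x^6 + (189/2)x^5 + (315/2)x^4 + (315/2)x^3 + (189/2)x^2 + (65/2)x + 11/2
(-2(θ + Δ)) f = -63x^7 - 63x^6 - 189x^5 - 315x^4 - 315x^3 - 189x^2 - 65x - 11

the result is g(x) = -63x^7 - 63x^6 - 189x^5 - 315x^4 - 315x^3 - 189x^2 - 65x - 11


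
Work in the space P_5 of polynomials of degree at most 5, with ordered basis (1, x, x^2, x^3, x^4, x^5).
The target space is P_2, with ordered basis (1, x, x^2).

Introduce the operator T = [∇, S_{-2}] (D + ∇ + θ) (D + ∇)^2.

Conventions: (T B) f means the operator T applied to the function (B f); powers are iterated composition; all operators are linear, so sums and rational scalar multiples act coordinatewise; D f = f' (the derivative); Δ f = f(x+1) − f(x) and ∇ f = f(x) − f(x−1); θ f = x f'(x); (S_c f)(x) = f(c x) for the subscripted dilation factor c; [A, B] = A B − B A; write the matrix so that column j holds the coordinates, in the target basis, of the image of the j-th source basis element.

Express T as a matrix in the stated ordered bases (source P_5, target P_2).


the matrix is [[0, 0, 0, -72, -720, -1050]; [0, 0, 0, 0, 1152, 7200]; [0, 0, 0, 0, 0, -8640]] (rows listed top to bottom)

image of 1: 0
image of x: 0
image of x^2: 0
image of x^3: -72
image of x^4: 1152x - 720
image of x^5: -8640x^2 + 7200x - 1050
each image's coordinates form column j of the matrix


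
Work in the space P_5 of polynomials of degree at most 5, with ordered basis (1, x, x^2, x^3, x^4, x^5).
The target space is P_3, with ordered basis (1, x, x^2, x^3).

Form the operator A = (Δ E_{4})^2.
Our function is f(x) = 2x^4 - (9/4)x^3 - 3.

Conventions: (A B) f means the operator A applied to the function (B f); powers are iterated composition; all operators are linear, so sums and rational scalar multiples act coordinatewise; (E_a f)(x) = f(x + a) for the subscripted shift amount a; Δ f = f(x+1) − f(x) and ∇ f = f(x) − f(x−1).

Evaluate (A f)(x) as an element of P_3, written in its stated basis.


the image equals g(x) = 24x^2 + (837/2)x + 3653/2

E_{4} f = 2x^4 + (119/4)x^3 + 165x^2 + 404x + 365
Δ E_{4} f = 8x^3 + (405/4)x^2 + (1709/4)x + 2403/4
E_{4} (Δ E_{4}) f = 8x^3 + (789/4)x^2 + (6485/4)x + 17767/4
Δ E_{4} (Δ E_{4}) f = 24x^2 + (837/2)x + 3653/2


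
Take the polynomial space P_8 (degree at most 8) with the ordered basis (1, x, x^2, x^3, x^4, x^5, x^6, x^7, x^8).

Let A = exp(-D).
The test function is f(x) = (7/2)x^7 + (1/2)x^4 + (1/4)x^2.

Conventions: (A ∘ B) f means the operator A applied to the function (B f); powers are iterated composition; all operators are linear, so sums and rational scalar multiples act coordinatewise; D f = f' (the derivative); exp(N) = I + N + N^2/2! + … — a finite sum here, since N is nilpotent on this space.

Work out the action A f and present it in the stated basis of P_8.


order-1 term: -(49/2)x^6 - 2x^3 - (1/2)x
order-2 term: (147/2)x^5 + 3x^2 + 1/4
order-3 term: -(245/2)x^4 - 2x
order-4 term: (245/2)x^3 + 1/2
order-5 term: -(147/2)x^2
order-6 term: (49/2)x
order-7 term: -7/2
the series for exp(-D) f terminates at order 7
exp(-D) f = (7/2)x^7 - (49/2)x^6 + (147/2)x^5 - 122x^4 + (241/2)x^3 - (281/4)x^2 + 22x - 11/4

the image equals g(x) = (7/2)x^7 - (49/2)x^6 + (147/2)x^5 - 122x^4 + (241/2)x^3 - (281/4)x^2 + 22x - 11/4


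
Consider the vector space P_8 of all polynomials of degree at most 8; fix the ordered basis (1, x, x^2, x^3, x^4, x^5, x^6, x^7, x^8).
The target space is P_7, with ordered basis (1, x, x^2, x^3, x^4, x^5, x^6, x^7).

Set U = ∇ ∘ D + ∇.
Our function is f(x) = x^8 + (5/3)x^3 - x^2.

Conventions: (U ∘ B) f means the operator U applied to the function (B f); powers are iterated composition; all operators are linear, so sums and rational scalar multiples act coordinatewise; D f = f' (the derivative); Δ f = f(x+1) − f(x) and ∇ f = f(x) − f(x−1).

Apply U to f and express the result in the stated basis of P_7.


D f = 8x^7 + 5x^2 - 2x
∇ D f = 56x^6 - 168x^5 + 280x^4 - 280x^3 + 168x^2 - 46x + 1
∇ f = 8x^7 - 28x^6 + 56x^5 - 70x^4 + 56x^3 - 23x^2 + x + 5/3
(∇ ∘ D + ∇) f = 8x^7 + 28x^6 - 112x^5 + 210x^4 - 224x^3 + 145x^2 - 45x + 8/3

the image equals g(x) = 8x^7 + 28x^6 - 112x^5 + 210x^4 - 224x^3 + 145x^2 - 45x + 8/3


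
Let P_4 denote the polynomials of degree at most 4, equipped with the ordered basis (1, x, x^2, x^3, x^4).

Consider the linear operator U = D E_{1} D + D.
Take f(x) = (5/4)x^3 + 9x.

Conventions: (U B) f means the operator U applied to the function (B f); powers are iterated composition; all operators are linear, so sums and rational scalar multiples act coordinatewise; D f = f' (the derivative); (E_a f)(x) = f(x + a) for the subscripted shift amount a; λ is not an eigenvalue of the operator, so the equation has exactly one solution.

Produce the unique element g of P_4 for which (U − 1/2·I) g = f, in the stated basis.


the image equals g(x) = -(5/2)x^3 - 15x^2 - 108x - 306

write g with unknown coordinates in the stated basis and equate coefficients in (U − 1/2·I) g = f
solving from the highest basis element down gives g = -(5/2)x^3 - 15x^2 - 108x - 306
check: U g = -(15/2)x^2 - 45x - 153
so U g − 1/2·g = (5/4)x^3 + 9x = f ✓


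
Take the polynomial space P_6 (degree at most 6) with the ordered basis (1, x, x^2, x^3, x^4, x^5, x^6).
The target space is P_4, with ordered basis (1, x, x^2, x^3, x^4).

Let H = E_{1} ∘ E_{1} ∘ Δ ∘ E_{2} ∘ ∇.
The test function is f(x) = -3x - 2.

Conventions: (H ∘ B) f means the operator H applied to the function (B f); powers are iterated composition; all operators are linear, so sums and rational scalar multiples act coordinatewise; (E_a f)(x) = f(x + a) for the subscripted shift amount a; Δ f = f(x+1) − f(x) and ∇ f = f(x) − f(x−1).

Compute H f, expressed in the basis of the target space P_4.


the image equals g(x) = 0

∇ f = -3
E_{2} ∇ f = -3
Δ E_{2} ∇ f = 0
E_{1} (Δ ∘ E_{2} ∘ ∇) f = 0
E_{1} E_{1} (Δ ∘ E_{2} ∘ ∇) f = 0


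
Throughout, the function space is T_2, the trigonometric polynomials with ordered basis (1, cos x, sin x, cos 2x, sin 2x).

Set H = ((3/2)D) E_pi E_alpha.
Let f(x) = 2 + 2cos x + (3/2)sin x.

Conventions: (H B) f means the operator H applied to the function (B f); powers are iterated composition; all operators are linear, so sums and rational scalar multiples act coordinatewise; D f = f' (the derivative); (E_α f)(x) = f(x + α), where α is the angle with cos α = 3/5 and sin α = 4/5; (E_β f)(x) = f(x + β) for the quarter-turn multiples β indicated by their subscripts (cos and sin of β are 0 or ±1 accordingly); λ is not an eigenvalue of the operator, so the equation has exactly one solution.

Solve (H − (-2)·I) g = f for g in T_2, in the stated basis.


g(x) = 1 + (155/221)cos x + (60/221)sin x

write g with unknown coordinates in the stated basis and equate coefficients in (H − (-2)·I) g = f
solving from the highest basis element down gives g = 1 + (155/221)cos x + (60/221)sin x
check: H g = (132/221)cos x + (423/442)sin x
so H g − (-2)·g = 2 + 2cos x + (3/2)sin x = f ✓


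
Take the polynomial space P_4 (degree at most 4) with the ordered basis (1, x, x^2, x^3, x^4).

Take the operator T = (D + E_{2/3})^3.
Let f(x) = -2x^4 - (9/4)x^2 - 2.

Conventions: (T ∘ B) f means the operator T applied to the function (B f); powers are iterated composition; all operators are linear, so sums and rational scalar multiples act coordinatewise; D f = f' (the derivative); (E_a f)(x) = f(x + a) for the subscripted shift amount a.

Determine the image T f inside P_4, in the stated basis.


D f = -8x^3 - (9/2)x
E_{2/3} f = -2x^4 - (16/3)x^3 - (91/12)x^2 - (145/27)x - 275/81
(D + E_{2/3}) f = -2x^4 - (40/3)x^3 - (91/12)x^2 - (533/54)x - 275/81
D (D + E_{2/3}) f = -8x^3 - 40x^2 - (91/6)x - 533/54
E_{2/3} (D + E_{2/3}) f = -2x^4 - (56/3)x^3 - (475/12)x^2 - (2167/54)x - 1433/81
(D + E_{2/3}) (D + E_{2/3}) f = -2x^4 - (80/3)x^3 - (955/12)x^2 - (1493/27)x - 4465/162
D (D + E_{2/3}) (D + E_{2/3}) f = -8x^3 - 80x^2 - (955/6)x - 1493/27
E_{2/3} (D + E_{2/3}) (D + E_{2/3}) f = -2x^4 - 32x^3 - (553/4)x^2 - (598/3)x - 5837/54
(D + E_{2/3}) (D + E_{2/3}) (D + E_{2/3}) f = -2x^4 - 40x^3 - (873/4)x^2 - (717/2)x - 2941/18

the image equals g(x) = -2x^4 - 40x^3 - (873/4)x^2 - (717/2)x - 2941/18
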